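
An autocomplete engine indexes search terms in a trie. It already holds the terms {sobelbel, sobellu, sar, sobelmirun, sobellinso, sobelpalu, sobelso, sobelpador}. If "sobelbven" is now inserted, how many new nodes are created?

3

"sobelb" is already a path in the trie; the remaining "ven" must be added.
Each of the 3 remaining characters creates one node.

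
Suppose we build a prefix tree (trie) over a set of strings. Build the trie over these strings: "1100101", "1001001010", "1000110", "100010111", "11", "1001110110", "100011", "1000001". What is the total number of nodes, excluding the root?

Insert word by word; a character creates a node only if that edge doesn't already exist:
  "1100101" → 7 new (1, 1, 0, 0, 1, 0, 1)
  "1001001010" → prefix "1" already present; 9 new (0, 0, 1, 0, 0, 1, 0, 1, 0)
  "1000110" → prefix "100" already present; 4 new (0, 1, 1, 0)
  "100010111" → prefix "10001" already present; 4 new (0, 1, 1, 1)
  "11" → prefix "11" already present; 0 new (none)
  "1001110110" → prefix "1001" already present; 6 new (1, 1, 0, 1, 1, 0)
  "100011" → prefix "100011" already present; 0 new (none)
  "1000001" → prefix "1000" already present; 3 new (0, 0, 1)
Total nodes = 7 + 9 + 4 + 4 + 0 + 6 + 0 + 3 = 33

33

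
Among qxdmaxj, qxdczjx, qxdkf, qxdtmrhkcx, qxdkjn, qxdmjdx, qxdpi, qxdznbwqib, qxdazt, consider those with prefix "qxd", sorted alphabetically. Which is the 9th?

qxdznbwqib

Words with prefix "qxd", in lexicographic order: "qxdazt", "qxdczjx", "qxdkf", "qxdkjn", "qxdmaxj", "qxdmjdx", "qxdpi", "qxdtmrhkcx", "qxdznbwqib"
Position 9: qxdznbwqib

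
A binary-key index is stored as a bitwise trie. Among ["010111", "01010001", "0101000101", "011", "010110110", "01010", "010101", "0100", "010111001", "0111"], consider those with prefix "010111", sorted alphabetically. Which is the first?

010111

Words with prefix "010111", in lexicographic order: "010111", "010111001"
Position 1: 010111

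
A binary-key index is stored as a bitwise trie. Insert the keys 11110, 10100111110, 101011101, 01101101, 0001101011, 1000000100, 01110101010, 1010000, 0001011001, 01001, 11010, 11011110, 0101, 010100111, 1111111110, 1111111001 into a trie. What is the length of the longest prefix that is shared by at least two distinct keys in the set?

Look for the deepest trie node that still has at least two words in its subtree.
e.g. "1111111001" and "1111111110" share the prefix "1111111" of length 7; no pair shares a longer one.
Longest shared-prefix length: 7

7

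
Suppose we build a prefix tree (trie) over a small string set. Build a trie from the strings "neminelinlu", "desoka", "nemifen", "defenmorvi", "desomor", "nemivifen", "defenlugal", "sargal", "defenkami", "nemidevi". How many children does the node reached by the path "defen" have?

The children of the "defen" node are the distinct next characters among strings starting with "defen".
Characters that immediately follow "defen" among the stored strings: {k, l, m}.
That node has 3 child edges.

3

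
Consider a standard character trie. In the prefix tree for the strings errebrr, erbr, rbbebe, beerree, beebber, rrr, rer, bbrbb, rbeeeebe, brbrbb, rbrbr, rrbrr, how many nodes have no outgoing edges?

12

A leaf is a node with no children — equivalently, the end of a word that is not a proper prefix of any other stored word.
Those words: "bbrbb", "beebber", "beerree", "brbrbb", "erbr", "errebrr", "rbbebe", "rbeeeebe", "rbrbr", "rer", "rrbrr", "rrr"
Leaf count: 12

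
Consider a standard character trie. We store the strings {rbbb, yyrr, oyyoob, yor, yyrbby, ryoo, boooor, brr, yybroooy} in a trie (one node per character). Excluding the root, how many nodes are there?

36

Count nodes per top-level branch (shared prefixes stored once):
  'b'-branch (boooor, brr): 8 nodes
  'o'-branch (oyyoob): 6 nodes
  'r'-branch (rbbb, ryoo): 7 nodes
  'y'-branch (yor, yybroooy, yyrbby, yyrr): 15 nodes
Sum: 36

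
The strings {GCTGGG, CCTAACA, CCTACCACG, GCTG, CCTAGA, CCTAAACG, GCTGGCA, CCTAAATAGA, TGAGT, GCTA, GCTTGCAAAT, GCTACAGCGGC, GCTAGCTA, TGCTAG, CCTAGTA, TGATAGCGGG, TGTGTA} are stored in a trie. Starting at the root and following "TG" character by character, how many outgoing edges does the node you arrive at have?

Follow the path "TG" to its node, then look at its outgoing edges.
Characters that immediately follow "TG" among the stored strings: {A, C, T}.
That node has 3 child edges.

3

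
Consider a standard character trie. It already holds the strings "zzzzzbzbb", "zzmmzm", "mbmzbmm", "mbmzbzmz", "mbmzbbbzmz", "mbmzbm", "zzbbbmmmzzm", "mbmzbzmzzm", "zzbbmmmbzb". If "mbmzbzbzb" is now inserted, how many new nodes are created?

3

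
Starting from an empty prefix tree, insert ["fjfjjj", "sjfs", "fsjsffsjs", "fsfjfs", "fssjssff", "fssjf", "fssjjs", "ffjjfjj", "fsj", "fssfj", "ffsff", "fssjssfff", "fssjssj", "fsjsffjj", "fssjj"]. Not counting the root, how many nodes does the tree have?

46

For each word, the new-node count is its length minus the longest prefix already in the trie:
  "fjfjjj" → 6 new (f, j, f, j, j, j)
  "sjfs" → 4 new (s, j, f, s)
  "fsjsffsjs" → prefix "f" already present; 8 new (s, j, s, f, f, s, j, s)
  "fsfjfs" → prefix "fs" already present; 4 new (f, j, f, s)
  "fssjssff" → prefix "fs" already present; 6 new (s, j, s, s, f, f)
  "fssjf" → prefix "fssj" already present; 1 new (f)
  "fssjjs" → prefix "fssj" already present; 2 new (j, s)
  "ffjjfjj" → prefix "f" already present; 6 new (f, j, j, f, j, j)
  "fsj" → prefix "fsj" already present; 0 new (none)
  "fssfj" → prefix "fss" already present; 2 new (f, j)
  "ffsff" → prefix "ff" already present; 3 new (s, f, f)
  "fssjssfff" → prefix "fssjssff" already present; 1 new (f)
  "fssjssj" → prefix "fssjss" already present; 1 new (j)
  "fsjsffjj" → prefix "fsjsff" already present; 2 new (j, j)
  "fssjj" → prefix "fssjj" already present; 0 new (none)
Total nodes = 6 + 4 + 8 + 4 + 6 + 1 + 2 + 6 + 0 + 2 + 3 + 1 + 1 + 2 + 0 = 46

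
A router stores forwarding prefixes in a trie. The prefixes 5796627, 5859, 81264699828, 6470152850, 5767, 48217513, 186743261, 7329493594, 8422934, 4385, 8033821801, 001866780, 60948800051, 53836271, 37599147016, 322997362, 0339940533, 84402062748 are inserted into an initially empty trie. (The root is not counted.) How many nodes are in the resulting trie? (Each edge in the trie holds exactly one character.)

141

Trace insertions, counting only characters that open a new branch:
  "5796627" → 7 new (5, 7, 9, 6, 6, 2, 7)
  "5859" → prefix "5" already present; 3 new (8, 5, 9)
  "81264699828" → 11 new (8, 1, 2, 6, 4, 6, 9, 9, 8, 2, 8)
  "6470152850" → 10 new (6, 4, 7, 0, 1, 5, 2, 8, 5, 0)
  "5767" → prefix "57" already present; 2 new (6, 7)
  "48217513" → 8 new (4, 8, 2, 1, 7, 5, 1, 3)
  "186743261" → 9 new (1, 8, 6, 7, 4, 3, 2, 6, 1)
  "7329493594" → 10 new (7, 3, 2, 9, 4, 9, 3, 5, 9, 4)
  "8422934" → prefix "8" already present; 6 new (4, 2, 2, 9, 3, 4)
  "4385" → prefix "4" already present; 3 new (3, 8, 5)
  "8033821801" → prefix "8" already present; 9 new (0, 3, 3, 8, 2, 1, 8, 0, 1)
  "001866780" → 9 new (0, 0, 1, 8, 6, 6, 7, 8, 0)
  "60948800051" → prefix "6" already present; 10 new (0, 9, 4, 8, 8, 0, 0, 0, 5, 1)
  "53836271" → prefix "5" already present; 7 new (3, 8, 3, 6, 2, 7, 1)
  "37599147016" → 11 new (3, 7, 5, 9, 9, 1, 4, 7, 0, 1, 6)
  "322997362" → prefix "3" already present; 8 new (2, 2, 9, 9, 7, 3, 6, 2)
  "0339940533" → prefix "0" already present; 9 new (3, 3, 9, 9, 4, 0, 5, 3, 3)
  "84402062748" → prefix "84" already present; 9 new (4, 0, 2, 0, 6, 2, 7, 4, 8)
Total nodes = 7 + 3 + 11 + 10 + 2 + 8 + 9 + 10 + 6 + 3 + 9 + 9 + 10 + 7 + 11 + 8 + 9 + 9 = 141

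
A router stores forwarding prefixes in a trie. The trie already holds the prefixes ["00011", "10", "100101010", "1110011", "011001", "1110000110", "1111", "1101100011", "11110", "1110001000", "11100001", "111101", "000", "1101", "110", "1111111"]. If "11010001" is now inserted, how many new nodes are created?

Walking "11010001" from the root, the first 4 characters ("1101") follow existing edges; "0" is the first miss.
So 8 − 4 = 4 new nodes.

4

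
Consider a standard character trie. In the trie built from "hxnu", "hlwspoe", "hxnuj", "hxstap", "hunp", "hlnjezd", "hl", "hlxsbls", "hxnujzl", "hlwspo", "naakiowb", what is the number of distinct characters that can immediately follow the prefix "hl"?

3

Follow the path "hl" to its node, then look at its outgoing edges.
Characters that immediately follow "hl" among the stored strings: {n, w, x}.
That node has 3 child edges.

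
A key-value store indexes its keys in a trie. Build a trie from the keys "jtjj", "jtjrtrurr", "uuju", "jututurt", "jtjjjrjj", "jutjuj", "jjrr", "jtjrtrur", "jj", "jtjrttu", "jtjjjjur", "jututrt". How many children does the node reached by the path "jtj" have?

2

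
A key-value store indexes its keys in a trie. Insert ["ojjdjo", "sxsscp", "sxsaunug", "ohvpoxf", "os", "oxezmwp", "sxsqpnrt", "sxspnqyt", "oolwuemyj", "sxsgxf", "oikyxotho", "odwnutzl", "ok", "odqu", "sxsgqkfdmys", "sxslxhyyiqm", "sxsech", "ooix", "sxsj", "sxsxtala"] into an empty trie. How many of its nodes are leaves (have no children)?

Leaves are exactly the stored words that no other stored word extends.
Those words: "odqu", "odwnutzl", "ohvpoxf", "oikyxotho", "ojjdjo", "ok", "ooix", "oolwuemyj", "os", "oxezmwp", "sxsaunug", "sxsech", "sxsgqkfdmys", "sxsgxf", "sxsj", "sxslxhyyiqm", "sxspnqyt", "sxsqpnrt", "sxsscp", "sxsxtala"
Leaf count: 20

20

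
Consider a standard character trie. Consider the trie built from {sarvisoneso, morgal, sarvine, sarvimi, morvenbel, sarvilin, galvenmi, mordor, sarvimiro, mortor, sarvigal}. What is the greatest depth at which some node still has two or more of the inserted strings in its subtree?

7

Equivalently: take the maximum, over all pairs, of their longest common prefix length.
"sarvimi" and "sarvimiro" agree on "sarvimi" (7 characters) before diverging; nothing deeper is shared.
Longest shared-prefix length: 7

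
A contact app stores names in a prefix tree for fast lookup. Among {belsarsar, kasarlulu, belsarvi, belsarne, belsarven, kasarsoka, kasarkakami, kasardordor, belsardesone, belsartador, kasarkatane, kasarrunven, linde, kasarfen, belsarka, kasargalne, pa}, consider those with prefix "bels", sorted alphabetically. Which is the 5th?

Filter for "bels…" and sort: "belsardesone", "belsarka", "belsarne", "belsarsar", "belsartador", "belsarven", "belsarvi"
The 5th is belsartador.

belsartador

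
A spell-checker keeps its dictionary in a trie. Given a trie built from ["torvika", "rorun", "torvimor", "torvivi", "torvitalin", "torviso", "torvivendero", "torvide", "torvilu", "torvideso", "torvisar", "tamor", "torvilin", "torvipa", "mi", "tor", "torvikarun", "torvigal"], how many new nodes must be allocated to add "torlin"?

Walking "torlin" from the root, the first 3 characters ("tor") follow existing edges; "l" is the first miss.
So 6 − 3 = 3 new nodes.

3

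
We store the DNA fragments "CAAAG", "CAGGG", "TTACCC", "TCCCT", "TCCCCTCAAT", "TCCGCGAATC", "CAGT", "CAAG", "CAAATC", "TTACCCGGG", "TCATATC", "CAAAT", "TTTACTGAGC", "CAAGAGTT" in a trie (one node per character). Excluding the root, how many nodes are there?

55

Insert word by word; a character creates a node only if that edge doesn't already exist:
  "CAAAG" → 5 new (C, A, A, A, G)
  "CAGGG" → prefix "CA" already present; 3 new (G, G, G)
  "TTACCC" → 6 new (T, T, A, C, C, C)
  "TCCCT" → prefix "T" already present; 4 new (C, C, C, T)
  "TCCCCTCAAT" → prefix "TCCC" already present; 6 new (C, T, C, A, A, T)
  "TCCGCGAATC" → prefix "TCC" already present; 7 new (G, C, G, A, A, T, C)
  "CAGT" → prefix "CAG" already present; 1 new (T)
  "CAAG" → prefix "CAA" already present; 1 new (G)
  "CAAATC" → prefix "CAAA" already present; 2 new (T, C)
  "TTACCCGGG" → prefix "TTACCC" already present; 3 new (G, G, G)
  "TCATATC" → prefix "TC" already present; 5 new (A, T, A, T, C)
  "CAAAT" → prefix "CAAAT" already present; 0 new (none)
  "TTTACTGAGC" → prefix "TT" already present; 8 new (T, A, C, T, G, A, G, C)
  "CAAGAGTT" → prefix "CAAG" already present; 4 new (A, G, T, T)
Total nodes = 5 + 3 + 6 + 4 + 6 + 7 + 1 + 1 + 2 + 3 + 5 + 0 + 8 + 4 = 55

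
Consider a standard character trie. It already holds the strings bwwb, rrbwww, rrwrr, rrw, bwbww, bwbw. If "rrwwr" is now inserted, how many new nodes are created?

The longest prefix of "rrwwr" already in the trie is "rrw" (length 3).
New nodes needed: |"rrwwr"| − 3 = 5 − 3 = 2.

2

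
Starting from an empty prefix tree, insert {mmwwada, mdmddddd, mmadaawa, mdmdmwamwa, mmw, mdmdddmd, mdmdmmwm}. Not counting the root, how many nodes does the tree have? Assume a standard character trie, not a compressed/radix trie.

31

Trace insertions, counting only characters that open a new branch:
  "mmwwada" → 7 new (m, m, w, w, a, d, a)
  "mdmddddd" → prefix "m" already present; 7 new (d, m, d, d, d, d, d)
  "mmadaawa" → prefix "mm" already present; 6 new (a, d, a, a, w, a)
  "mdmdmwamwa" → prefix "mdmd" already present; 6 new (m, w, a, m, w, a)
  "mmw" → prefix "mmw" already present; 0 new (none)
  "mdmdddmd" → prefix "mdmddd" already present; 2 new (m, d)
  "mdmdmmwm" → prefix "mdmdm" already present; 3 new (m, w, m)
Total nodes = 7 + 7 + 6 + 6 + 0 + 2 + 3 = 31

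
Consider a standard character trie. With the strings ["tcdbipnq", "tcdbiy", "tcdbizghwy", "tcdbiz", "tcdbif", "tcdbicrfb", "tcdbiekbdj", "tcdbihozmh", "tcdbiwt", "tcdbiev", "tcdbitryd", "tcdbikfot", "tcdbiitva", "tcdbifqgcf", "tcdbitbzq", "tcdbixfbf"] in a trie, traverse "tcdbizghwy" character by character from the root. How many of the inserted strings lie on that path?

Walk "tcdbizghwy" from the root; an end-of-word marker is hit whenever a stored word is a prefix of "tcdbizghwy".
Prefixes of the query that are stored words: "tcdbiz", "tcdbizghwy"
Count: 2

2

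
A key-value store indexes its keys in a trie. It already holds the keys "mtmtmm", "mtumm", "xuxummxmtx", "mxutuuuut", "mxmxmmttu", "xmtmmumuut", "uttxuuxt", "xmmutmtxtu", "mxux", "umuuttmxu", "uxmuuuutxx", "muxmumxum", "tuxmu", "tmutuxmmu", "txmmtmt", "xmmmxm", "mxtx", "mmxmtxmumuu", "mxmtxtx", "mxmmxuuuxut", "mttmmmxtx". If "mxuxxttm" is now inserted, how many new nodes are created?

4

Walking "mxuxxttm" from the root, the first 4 characters ("mxux") follow existing edges; "x" is the first miss.
New nodes needed: |"mxuxxttm"| − 4 = 8 − 4 = 4.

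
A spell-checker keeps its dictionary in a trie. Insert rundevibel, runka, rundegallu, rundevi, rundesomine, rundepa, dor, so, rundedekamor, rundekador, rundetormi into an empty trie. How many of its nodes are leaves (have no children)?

10

Leaves are exactly the stored words that no other stored word extends.
Those words: "dor", "rundedekamor", "rundegallu", "rundekador", "rundepa", "rundesomine", "rundetormi", "rundevibel", "runka", "so"
Leaf count: 10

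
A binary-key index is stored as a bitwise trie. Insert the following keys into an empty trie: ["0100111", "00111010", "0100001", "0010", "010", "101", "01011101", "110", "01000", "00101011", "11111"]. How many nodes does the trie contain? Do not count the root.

35

For each word, the new-node count is its length minus the longest prefix already in the trie:
  "0100111" → 7 new (0, 1, 0, 0, 1, 1, 1)
  "00111010" → prefix "0" already present; 7 new (0, 1, 1, 1, 0, 1, 0)
  "0100001" → prefix "0100" already present; 3 new (0, 0, 1)
  "0010" → prefix "001" already present; 1 new (0)
  "010" → prefix "010" already present; 0 new (none)
  "101" → 3 new (1, 0, 1)
  "01011101" → prefix "010" already present; 5 new (1, 1, 1, 0, 1)
  "110" → prefix "1" already present; 2 new (1, 0)
  "01000" → prefix "01000" already present; 0 new (none)
  "00101011" → prefix "0010" already present; 4 new (1, 0, 1, 1)
  "11111" → prefix "11" already present; 3 new (1, 1, 1)
Total nodes = 7 + 7 + 3 + 1 + 0 + 3 + 5 + 2 + 0 + 4 + 3 = 35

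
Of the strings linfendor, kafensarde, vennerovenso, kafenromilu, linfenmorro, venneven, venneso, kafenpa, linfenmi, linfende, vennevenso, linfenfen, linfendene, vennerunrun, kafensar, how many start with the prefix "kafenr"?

1

Filter for entries beginning with "kafenr":
Matches: "kafenromilu"
Count: 1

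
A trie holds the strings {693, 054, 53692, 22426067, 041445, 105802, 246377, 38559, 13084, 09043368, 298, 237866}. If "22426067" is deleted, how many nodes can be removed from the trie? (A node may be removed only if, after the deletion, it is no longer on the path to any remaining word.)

Walk "22426067" from the leaf back toward the root, removing each node that no remaining word uses.
The suffix "2426067" (7 nodes) is used only by "22426067"; the node for "2" still has the child "4", so pruning stops there.
Nodes removed: 7

7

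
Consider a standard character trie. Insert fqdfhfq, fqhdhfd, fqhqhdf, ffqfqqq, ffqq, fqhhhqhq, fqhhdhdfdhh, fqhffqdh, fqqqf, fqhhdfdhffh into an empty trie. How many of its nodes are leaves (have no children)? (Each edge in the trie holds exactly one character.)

10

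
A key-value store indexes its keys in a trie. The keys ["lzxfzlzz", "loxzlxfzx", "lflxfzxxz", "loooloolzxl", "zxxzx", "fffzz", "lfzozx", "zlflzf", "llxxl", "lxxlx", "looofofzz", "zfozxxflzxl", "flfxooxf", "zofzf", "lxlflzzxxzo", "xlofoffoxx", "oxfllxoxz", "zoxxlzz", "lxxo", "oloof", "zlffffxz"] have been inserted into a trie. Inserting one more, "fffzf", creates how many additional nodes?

Walking "fffzf" from the root, the first 4 characters ("fffz") follow existing edges; "f" is the first miss.
New nodes needed: |"fffzf"| − 4 = 5 − 4 = 1.

1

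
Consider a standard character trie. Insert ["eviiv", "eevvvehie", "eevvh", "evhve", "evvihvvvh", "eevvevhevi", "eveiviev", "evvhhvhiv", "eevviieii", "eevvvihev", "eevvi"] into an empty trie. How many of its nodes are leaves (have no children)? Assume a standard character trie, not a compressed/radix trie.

10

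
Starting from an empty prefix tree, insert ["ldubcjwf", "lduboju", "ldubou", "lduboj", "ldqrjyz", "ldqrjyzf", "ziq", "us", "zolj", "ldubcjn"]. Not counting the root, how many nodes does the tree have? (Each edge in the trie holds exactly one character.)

27

Trie structure (* marks end of a word):
(root)
├─ l
│  └─ d
│     ├─ q
│     │  └─ r
│     │     └─ j
│     │        └─ y
│     │           └─ z *
│     │              └─ f *
│     └─ u
│        └─ b
│           ├─ c
│           │  └─ j
│           │     ├─ n *
│           │     └─ w
│           │        └─ f *
│           └─ o
│              ├─ j *
│              │  └─ u *
│              └─ u *
├─ u
│  └─ s *
└─ z
   ├─ i
   │  └─ q *
   └─ o
      └─ l
         └─ j *
Counting every labelled node above: 27.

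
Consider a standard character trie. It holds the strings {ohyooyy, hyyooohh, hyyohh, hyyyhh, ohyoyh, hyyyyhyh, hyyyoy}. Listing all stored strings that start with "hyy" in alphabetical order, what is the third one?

hyyyhh

DFS of the "hyy" subtree visits, in order: "hyyohh", "hyyooohh", "hyyyhh", "hyyyoy", "hyyyyhyh"
Position 3: hyyyhh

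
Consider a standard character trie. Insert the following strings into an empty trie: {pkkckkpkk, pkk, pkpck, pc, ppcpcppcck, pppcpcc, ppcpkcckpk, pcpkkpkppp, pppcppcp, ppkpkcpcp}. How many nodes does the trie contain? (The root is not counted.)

Insert word by word; a character creates a node only if that edge doesn't already exist:
  "pkkckkpkk" → 9 new (p, k, k, c, k, k, p, k, k)
  "pkk" → prefix "pkk" already present; 0 new (none)
  "pkpck" → prefix "pk" already present; 3 new (p, c, k)
  "pc" → prefix "p" already present; 1 new (c)
  "ppcpcppcck" → prefix "p" already present; 9 new (p, c, p, c, p, p, c, c, k)
  "pppcpcc" → prefix "pp" already present; 5 new (p, c, p, c, c)
  "ppcpkcckpk" → prefix "ppcp" already present; 6 new (k, c, c, k, p, k)
  "pcpkkpkppp" → prefix "pc" already present; 8 new (p, k, k, p, k, p, p, p)
  "pppcppcp" → prefix "pppcp" already present; 3 new (p, c, p)
  "ppkpkcpcp" → prefix "pp" already present; 7 new (k, p, k, c, p, c, p)
Total nodes = 9 + 0 + 3 + 1 + 9 + 5 + 6 + 8 + 3 + 7 = 51

51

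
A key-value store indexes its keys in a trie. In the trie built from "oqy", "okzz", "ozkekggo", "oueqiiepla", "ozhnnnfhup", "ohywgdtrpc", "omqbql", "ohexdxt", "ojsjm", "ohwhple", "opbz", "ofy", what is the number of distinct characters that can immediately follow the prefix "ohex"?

The children of the "ohex" node are the distinct next characters among strings starting with "ohex".
Distinct next characters after "ohex": d.
That node has 1 child edge.

1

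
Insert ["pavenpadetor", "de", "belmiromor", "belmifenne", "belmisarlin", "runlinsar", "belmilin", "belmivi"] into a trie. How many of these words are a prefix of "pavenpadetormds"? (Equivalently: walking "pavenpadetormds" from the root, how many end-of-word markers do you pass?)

1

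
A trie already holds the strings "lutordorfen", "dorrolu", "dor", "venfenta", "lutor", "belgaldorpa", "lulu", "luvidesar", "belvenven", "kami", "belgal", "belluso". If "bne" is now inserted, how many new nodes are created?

"b" is already a path in the trie; the remaining "ne" must be added.
Each of the 2 remaining characters creates one node.

2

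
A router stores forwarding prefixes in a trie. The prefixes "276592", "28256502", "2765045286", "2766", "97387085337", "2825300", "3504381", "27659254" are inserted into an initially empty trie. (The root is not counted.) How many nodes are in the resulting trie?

43

Count nodes per top-level branch (shared prefixes stored once):
  '2'-branch (2765045286, 276592, 27659254, 2766, 2825300, 28256502): 25 nodes
  '3'-branch (3504381): 7 nodes
  '9'-branch (97387085337): 11 nodes
Sum: 43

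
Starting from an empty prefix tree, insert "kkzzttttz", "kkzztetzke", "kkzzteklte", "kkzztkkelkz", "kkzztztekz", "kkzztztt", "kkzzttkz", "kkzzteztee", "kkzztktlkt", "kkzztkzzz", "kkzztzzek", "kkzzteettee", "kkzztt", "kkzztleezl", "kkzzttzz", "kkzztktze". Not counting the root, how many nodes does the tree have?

60

Insert word by word; a character creates a node only if that edge doesn't already exist:
  "kkzzttttz" → 9 new (k, k, z, z, t, t, t, t, z)
  "kkzztetzke" → prefix "kkzzt" already present; 5 new (e, t, z, k, e)
  "kkzzteklte" → prefix "kkzzte" already present; 4 new (k, l, t, e)
  "kkzztkkelkz" → prefix "kkzzt" already present; 6 new (k, k, e, l, k, z)
  "kkzztztekz" → prefix "kkzzt" already present; 5 new (z, t, e, k, z)
  "kkzztztt" → prefix "kkzztzt" already present; 1 new (t)
  "kkzzttkz" → prefix "kkzztt" already present; 2 new (k, z)
  "kkzzteztee" → prefix "kkzzte" already present; 4 new (z, t, e, e)
  "kkzztktlkt" → prefix "kkzztk" already present; 4 new (t, l, k, t)
  "kkzztkzzz" → prefix "kkzztk" already present; 3 new (z, z, z)
  "kkzztzzek" → prefix "kkzztz" already present; 3 new (z, e, k)
  "kkzzteettee" → prefix "kkzzte" already present; 5 new (e, t, t, e, e)
  "kkzztt" → prefix "kkzztt" already present; 0 new (none)
  "kkzztleezl" → prefix "kkzzt" already present; 5 new (l, e, e, z, l)
  "kkzzttzz" → prefix "kkzztt" already present; 2 new (z, z)
  "kkzztktze" → prefix "kkzztkt" already present; 2 new (z, e)
Total nodes = 9 + 5 + 4 + 6 + 5 + 1 + 2 + 4 + 4 + 3 + 3 + 5 + 0 + 5 + 2 + 2 = 60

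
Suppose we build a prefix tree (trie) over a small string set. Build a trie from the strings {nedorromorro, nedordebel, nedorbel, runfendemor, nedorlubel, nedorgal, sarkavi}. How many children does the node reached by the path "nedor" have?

The children of the "nedor" node are the distinct next characters among strings starting with "nedor".
Characters that immediately follow "nedor" among the stored strings: {b, d, g, l, r}.
That node has 5 child edges.

5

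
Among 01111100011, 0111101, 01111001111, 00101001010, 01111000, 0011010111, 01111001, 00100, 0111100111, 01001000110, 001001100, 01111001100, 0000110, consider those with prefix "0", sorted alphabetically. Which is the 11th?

Words with prefix "0", in lexicographic order: "0000110", "00100", "001001100", "00101001010", "0011010111", "01001000110", "01111000", "01111001", "01111001100", "0111100111", "01111001111", "0111101", "01111100011"
The 11th is 01111001111.

01111001111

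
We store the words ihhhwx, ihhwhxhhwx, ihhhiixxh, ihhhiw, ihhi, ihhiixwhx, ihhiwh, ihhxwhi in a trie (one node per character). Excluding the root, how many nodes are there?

Trie structure (* marks end of a word):
(root)
└─ i
   └─ h
      └─ h
         ├─ h
         │  ├─ i
         │  │  ├─ i
         │  │  │  └─ x
         │  │  │     └─ x
         │  │  │        └─ h *
         │  │  └─ w *
         │  └─ w
         │     └─ x *
         ├─ i *
         │  ├─ i
         │  │  └─ x
         │  │     └─ w
         │  │        └─ h
         │  │           └─ x *
         │  └─ w
         │     └─ h *
         ├─ w
         │  └─ h
         │     └─ x
         │        └─ h
         │           └─ h
         │              └─ w
         │                 └─ x *
         └─ x
            └─ w
               └─ h
                  └─ i *
Counting every labelled node above: 31.

31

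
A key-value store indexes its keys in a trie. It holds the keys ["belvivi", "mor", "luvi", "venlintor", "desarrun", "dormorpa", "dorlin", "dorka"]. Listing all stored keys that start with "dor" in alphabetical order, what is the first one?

dorka

Words with prefix "dor", in lexicographic order: "dorka", "dorlin", "dormorpa"
Position 1: dorka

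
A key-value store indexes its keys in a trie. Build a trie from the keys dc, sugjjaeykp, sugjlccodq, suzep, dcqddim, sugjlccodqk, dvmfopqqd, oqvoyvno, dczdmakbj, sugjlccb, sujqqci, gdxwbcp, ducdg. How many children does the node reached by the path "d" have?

The children of the "d" node are the distinct next characters among strings starting with "d".
Distinct next characters after "d": c, u, v.
That node has 3 child edges.

3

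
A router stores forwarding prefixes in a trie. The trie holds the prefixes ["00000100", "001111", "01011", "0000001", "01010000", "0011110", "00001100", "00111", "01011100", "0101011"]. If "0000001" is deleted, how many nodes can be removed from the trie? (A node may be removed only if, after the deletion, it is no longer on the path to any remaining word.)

2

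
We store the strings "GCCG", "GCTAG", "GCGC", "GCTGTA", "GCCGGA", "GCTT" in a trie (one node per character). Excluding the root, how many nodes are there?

Trace insertions, counting only characters that open a new branch:
  "GCCG" → 4 new (G, C, C, G)
  "GCTAG" → prefix "GC" already present; 3 new (T, A, G)
  "GCGC" → prefix "GC" already present; 2 new (G, C)
  "GCTGTA" → prefix "GCT" already present; 3 new (G, T, A)
  "GCCGGA" → prefix "GCCG" already present; 2 new (G, A)
  "GCTT" → prefix "GCT" already present; 1 new (T)
Total nodes = 4 + 3 + 2 + 3 + 2 + 1 = 15

15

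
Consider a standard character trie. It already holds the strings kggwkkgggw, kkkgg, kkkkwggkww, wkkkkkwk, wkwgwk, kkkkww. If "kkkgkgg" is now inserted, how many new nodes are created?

3

Walking "kkkgkgg" from the root, the first 4 characters ("kkkg") follow existing edges; "k" is the first miss.
New nodes needed: |"kkkgkgg"| − 4 = 7 − 4 = 3.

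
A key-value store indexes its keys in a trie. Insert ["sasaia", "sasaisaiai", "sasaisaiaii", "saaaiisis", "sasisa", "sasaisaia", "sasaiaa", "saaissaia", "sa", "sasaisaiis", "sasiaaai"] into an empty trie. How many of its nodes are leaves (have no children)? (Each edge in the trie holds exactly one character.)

7

A leaf is a node with no children — equivalently, the end of a word that is not a proper prefix of any other stored word.
Those words: "saaaiisis", "saaissaia", "sasaiaa", "sasaisaiaii", "sasaisaiis", "sasiaaai", "sasisa"
Leaf count: 7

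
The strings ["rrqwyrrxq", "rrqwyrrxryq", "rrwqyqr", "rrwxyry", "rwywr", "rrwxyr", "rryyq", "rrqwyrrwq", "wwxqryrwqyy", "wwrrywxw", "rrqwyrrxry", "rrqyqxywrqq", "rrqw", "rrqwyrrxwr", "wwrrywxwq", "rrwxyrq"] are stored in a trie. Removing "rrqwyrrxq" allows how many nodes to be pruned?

1

A node on "rrqwyrrxq"'s path can go only if nothing else ends at it or branches off below it.
The suffix "q" (1 node) is used only by "rrqwyrrxq"; the node for "rrqwyrrx" still has the child "r", so pruning stops there.
Nodes removed: 1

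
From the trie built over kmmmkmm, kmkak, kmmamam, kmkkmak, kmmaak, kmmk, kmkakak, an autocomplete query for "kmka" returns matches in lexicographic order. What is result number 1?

Filter for "kmka…" and sort: "kmkak", "kmkakak"
The 1st is kmkak.

kmkak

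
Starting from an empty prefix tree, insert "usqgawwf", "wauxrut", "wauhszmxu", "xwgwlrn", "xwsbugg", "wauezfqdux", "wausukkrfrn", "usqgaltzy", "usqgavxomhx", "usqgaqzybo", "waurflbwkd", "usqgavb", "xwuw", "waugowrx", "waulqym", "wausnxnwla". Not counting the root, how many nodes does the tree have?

Count nodes per top-level branch (shared prefixes stored once):
  'u'-branch (usqgaltzy, usqgaqzybo, usqgavb, usqgavxomhx, usqgawwf): 24 nodes
  'w'-branch (wauezfqdux, waugowrx, wauhszmxu, waulqym, waurflbwkd, wausnxnwla, wausukkrfrn, wauxrut): 50 nodes
  'x'-branch (xwgwlrn, xwsbugg, xwuw): 14 nodes
Sum: 88

88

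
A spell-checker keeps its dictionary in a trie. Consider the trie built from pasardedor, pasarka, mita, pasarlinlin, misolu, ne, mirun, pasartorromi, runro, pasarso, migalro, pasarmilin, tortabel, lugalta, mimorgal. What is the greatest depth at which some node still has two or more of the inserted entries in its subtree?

5

Look for the deepest trie node that still has at least two words in its subtree.
"pasardedor" and "pasarka" agree on "pasar" (5 characters) before diverging; nothing deeper is shared.
Longest shared-prefix length: 5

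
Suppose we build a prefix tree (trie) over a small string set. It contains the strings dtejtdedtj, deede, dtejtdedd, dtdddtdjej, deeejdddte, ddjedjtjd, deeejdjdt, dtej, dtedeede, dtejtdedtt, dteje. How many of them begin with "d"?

11

Traverse to the node for "d", then collect every word in that subtree.
Matches: "ddjedjtjd", "deede", "deeejdddte", "deeejdjdt", "dtdddtdjej", "dtedeede", "dtej", "dteje", "dtejtdedd", "dtejtdedtj", "dtejtdedtt"
Count: 11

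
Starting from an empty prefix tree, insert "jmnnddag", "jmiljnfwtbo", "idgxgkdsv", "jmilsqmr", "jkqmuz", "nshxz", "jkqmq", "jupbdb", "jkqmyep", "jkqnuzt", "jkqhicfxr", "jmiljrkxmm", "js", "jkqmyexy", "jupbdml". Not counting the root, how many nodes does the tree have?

69

Count nodes per top-level branch (shared prefixes stored once):
  'i'-branch (idgxgkdsv): 9 nodes
  'j'-branch (jkqhicfxr, jkqmq, jkqmuz, jkqmyep, jkqmyexy, jkqnuzt, jmiljnfwtbo, jmiljrkxmm, jmilsqmr, jmnnddag, js, jupbdb, jupbdml): 55 nodes
  'n'-branch (nshxz): 5 nodes
Sum: 69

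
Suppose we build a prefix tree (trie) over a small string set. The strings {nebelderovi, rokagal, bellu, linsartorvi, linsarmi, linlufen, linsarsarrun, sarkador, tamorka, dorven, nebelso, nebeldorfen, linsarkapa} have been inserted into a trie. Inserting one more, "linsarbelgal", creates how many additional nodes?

6

Walking "linsarbelgal" from the root, the first 6 characters ("linsar") follow existing edges; "b" is the first miss.
New nodes needed: |"linsarbelgal"| − 6 = 12 − 6 = 6.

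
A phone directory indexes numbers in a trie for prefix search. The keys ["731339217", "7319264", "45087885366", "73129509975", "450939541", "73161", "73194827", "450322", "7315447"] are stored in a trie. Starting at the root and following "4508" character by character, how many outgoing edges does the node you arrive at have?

1

Follow the path "4508" to its node, then look at its outgoing edges.
Distinct next characters after "4508": 7.
That node has 1 child edge.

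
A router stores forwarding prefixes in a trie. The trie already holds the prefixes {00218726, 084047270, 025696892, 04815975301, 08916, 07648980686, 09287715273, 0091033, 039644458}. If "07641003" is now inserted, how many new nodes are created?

The longest prefix of "07641003" already in the trie is "0764" (length 4).
New nodes needed: |"07641003"| − 4 = 8 − 4 = 4.

4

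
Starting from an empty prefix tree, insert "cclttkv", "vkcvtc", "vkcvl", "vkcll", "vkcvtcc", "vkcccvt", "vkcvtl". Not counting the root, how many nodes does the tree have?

22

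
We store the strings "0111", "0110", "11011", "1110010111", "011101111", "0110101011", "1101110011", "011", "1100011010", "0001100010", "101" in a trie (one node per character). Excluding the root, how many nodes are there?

Trace insertions, counting only characters that open a new branch:
  "0111" → 4 new (0, 1, 1, 1)
  "0110" → prefix "011" already present; 1 new (0)
  "11011" → 5 new (1, 1, 0, 1, 1)
  "1110010111" → prefix "11" already present; 8 new (1, 0, 0, 1, 0, 1, 1, 1)
  "011101111" → prefix "0111" already present; 5 new (0, 1, 1, 1, 1)
  "0110101011" → prefix "0110" already present; 6 new (1, 0, 1, 0, 1, 1)
  "1101110011" → prefix "11011" already present; 5 new (1, 0, 0, 1, 1)
  "011" → prefix "011" already present; 0 new (none)
  "1100011010" → prefix "110" already present; 7 new (0, 0, 1, 1, 0, 1, 0)
  "0001100010" → prefix "0" already present; 9 new (0, 0, 1, 1, 0, 0, 0, 1, 0)
  "101" → prefix "1" already present; 2 new (0, 1)
Total nodes = 4 + 1 + 5 + 8 + 5 + 6 + 5 + 0 + 7 + 9 + 2 = 52

52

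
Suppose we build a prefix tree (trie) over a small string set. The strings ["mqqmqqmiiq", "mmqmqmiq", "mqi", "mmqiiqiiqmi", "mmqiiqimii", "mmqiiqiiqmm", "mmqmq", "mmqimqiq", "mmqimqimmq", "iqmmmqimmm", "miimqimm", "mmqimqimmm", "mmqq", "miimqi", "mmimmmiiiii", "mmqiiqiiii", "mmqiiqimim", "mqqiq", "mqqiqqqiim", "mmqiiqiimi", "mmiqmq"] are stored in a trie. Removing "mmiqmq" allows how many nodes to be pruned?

3

A node on "mmiqmq"'s path can go only if nothing else ends at it or branches off below it.
The suffix "qmq" (3 nodes) is used only by "mmiqmq"; the node for "mmi" still has the child "m", so pruning stops there.
Nodes removed: 3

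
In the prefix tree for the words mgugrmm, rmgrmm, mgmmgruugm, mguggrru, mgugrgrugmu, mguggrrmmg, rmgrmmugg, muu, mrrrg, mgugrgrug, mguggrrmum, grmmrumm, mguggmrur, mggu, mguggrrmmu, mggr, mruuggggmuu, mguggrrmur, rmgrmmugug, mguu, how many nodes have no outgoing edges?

18

Leaves are exactly the stored words that no other stored word extends.
Those words: "grmmrumm", "mggr", "mggu", "mgmmgruugm", "mguggmrur", "mguggrrmmg", "mguggrrmmu", "mguggrrmum", "mguggrrmur", "mguggrru", "mgugrgrugmu", "mgugrmm", "mguu", "mrrrg", "mruuggggmuu", "muu", "rmgrmmugg", "rmgrmmugug"
Leaf count: 18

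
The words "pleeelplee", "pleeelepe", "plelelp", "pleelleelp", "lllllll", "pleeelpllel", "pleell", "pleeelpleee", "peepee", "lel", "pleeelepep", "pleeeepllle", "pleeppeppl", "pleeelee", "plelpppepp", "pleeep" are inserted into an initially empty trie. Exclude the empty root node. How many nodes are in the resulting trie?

62

For each word, the new-node count is its length minus the longest prefix already in the trie:
  "pleeelplee" → 10 new (p, l, e, e, e, l, p, l, e, e)
  "pleeelepe" → prefix "pleeel" already present; 3 new (e, p, e)
  "plelelp" → prefix "ple" already present; 4 new (l, e, l, p)
  "pleelleelp" → prefix "plee" already present; 6 new (l, l, e, e, l, p)
  "lllllll" → 7 new (l, l, l, l, l, l, l)
  "pleeelpllel" → prefix "pleeelpl" already present; 3 new (l, e, l)
  "pleell" → prefix "pleell" already present; 0 new (none)
  "pleeelpleee" → prefix "pleeelplee" already present; 1 new (e)
  "peepee" → prefix "p" already present; 5 new (e, e, p, e, e)
  "lel" → prefix "l" already present; 2 new (e, l)
  "pleeelepep" → prefix "pleeelepe" already present; 1 new (p)
  "pleeeepllle" → prefix "pleee" already present; 6 new (e, p, l, l, l, e)
  "pleeppeppl" → prefix "plee" already present; 6 new (p, p, e, p, p, l)
  "pleeelee" → prefix "pleeele" already present; 1 new (e)
  "plelpppepp" → prefix "plel" already present; 6 new (p, p, p, e, p, p)
  "pleeep" → prefix "pleee" already present; 1 new (p)
Total nodes = 10 + 3 + 4 + 6 + 7 + 3 + 0 + 1 + 5 + 2 + 1 + 6 + 6 + 1 + 6 + 1 = 62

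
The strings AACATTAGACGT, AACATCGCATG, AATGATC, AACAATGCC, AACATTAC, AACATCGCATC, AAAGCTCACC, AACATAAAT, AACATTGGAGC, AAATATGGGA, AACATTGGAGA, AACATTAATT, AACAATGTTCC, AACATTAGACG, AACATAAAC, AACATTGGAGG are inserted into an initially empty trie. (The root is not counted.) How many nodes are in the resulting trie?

64

Insert word by word; a character creates a node only if that edge doesn't already exist:
  "AACATTAGACGT" → 12 new (A, A, C, A, T, T, A, G, A, C, G, T)
  "AACATCGCATG" → prefix "AACAT" already present; 6 new (C, G, C, A, T, G)
  "AATGATC" → prefix "AA" already present; 5 new (T, G, A, T, C)
  "AACAATGCC" → prefix "AACA" already present; 5 new (A, T, G, C, C)
  "AACATTAC" → prefix "AACATTA" already present; 1 new (C)
  "AACATCGCATC" → prefix "AACATCGCAT" already present; 1 new (C)
  "AAAGCTCACC" → prefix "AA" already present; 8 new (A, G, C, T, C, A, C, C)
  "AACATAAAT" → prefix "AACAT" already present; 4 new (A, A, A, T)
  "AACATTGGAGC" → prefix "AACATT" already present; 5 new (G, G, A, G, C)
  "AAATATGGGA" → prefix "AAA" already present; 7 new (T, A, T, G, G, G, A)
  "AACATTGGAGA" → prefix "AACATTGGAG" already present; 1 new (A)
  "AACATTAATT" → prefix "AACATTA" already present; 3 new (A, T, T)
  "AACAATGTTCC" → prefix "AACAATG" already present; 4 new (T, T, C, C)
  "AACATTAGACG" → prefix "AACATTAGACG" already present; 0 new (none)
  "AACATAAAC" → prefix "AACATAAA" already present; 1 new (C)
  "AACATTGGAGG" → prefix "AACATTGGAG" already present; 1 new (G)
Total nodes = 12 + 6 + 5 + 5 + 1 + 1 + 8 + 4 + 5 + 7 + 1 + 3 + 4 + 0 + 1 + 1 = 64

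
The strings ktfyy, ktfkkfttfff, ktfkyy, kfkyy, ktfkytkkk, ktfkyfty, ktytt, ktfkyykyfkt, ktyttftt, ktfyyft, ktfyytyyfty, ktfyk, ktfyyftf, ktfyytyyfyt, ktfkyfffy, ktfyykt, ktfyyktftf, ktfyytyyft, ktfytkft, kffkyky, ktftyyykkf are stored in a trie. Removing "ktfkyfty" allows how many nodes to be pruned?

2

Walk "ktfkyfty" from the leaf back toward the root, removing each node that no remaining word uses.
The suffix "ty" (2 nodes) is used only by "ktfkyfty"; the node for "ktfkyf" still has the child "f", so pruning stops there.
Nodes removed: 2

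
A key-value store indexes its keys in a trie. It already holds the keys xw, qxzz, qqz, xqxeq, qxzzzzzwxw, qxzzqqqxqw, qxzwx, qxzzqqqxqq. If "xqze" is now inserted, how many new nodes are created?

2

The longest prefix of "xqze" already in the trie is "xq" (length 2).
New nodes needed: |"xqze"| − 2 = 4 − 2 = 2.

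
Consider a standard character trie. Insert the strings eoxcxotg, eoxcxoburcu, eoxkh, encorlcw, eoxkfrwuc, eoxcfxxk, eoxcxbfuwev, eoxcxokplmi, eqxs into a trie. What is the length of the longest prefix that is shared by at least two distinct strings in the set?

6

Equivalently: take the maximum, over all pairs, of their longest common prefix length.
"eoxcxoburcu" and "eoxcxokplmi" agree on "eoxcxo" (6 characters) before diverging; nothing deeper is shared.
Longest shared-prefix length: 6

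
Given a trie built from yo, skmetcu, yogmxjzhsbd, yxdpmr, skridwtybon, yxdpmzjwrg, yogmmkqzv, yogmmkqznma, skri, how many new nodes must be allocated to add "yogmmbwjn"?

4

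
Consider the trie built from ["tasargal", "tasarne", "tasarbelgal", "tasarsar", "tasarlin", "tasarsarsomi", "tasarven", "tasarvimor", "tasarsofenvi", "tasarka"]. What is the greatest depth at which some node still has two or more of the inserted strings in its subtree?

The deepest shared node is where two words last agree before diverging.
e.g. "tasarsar" and "tasarsarsomi" share the prefix "tasarsar" of length 8; no pair shares a longer one.
Longest shared-prefix length: 8

8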